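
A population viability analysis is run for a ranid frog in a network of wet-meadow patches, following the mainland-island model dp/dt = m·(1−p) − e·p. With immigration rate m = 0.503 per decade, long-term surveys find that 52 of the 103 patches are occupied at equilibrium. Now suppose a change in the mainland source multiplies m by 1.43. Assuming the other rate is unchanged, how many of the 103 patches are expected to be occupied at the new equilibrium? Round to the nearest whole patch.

61

Observed p* = 52/103 = 0.50485.
Balance m(1−p*) = e·p* gives e = m(1−p*)/p* = 0.503×0.49515/0.50485 = 0.49334.
New p* = m/(m+e) = 0.71929/(0.71929+0.49334) = 0.59317.
Expected occupied = 103 × 0.59317 = 61.10 ≈ 61.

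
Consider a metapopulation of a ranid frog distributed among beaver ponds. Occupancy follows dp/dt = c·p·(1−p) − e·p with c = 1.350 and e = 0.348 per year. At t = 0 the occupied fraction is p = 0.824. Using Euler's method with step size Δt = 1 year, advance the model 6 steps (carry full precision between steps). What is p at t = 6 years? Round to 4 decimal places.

0.7422

Update rule: p ← p + [c·p·(1−p) − e·p]·Δt with Δt = 1.
t = 1: p = 0.82400 + (-0.09097) = 0.73303
t = 2: p = 0.73303 + (+0.00910) = 0.74213
t = 3: p = 0.74213 + (+0.00010) = 0.74222
t = 4: p = 0.74222 + (-0.00000) = 0.74222
t = 5: p = 0.74222 + (+0.00000) = 0.74222
t = 6: p = 0.74222 + (-0.00000) = 0.74222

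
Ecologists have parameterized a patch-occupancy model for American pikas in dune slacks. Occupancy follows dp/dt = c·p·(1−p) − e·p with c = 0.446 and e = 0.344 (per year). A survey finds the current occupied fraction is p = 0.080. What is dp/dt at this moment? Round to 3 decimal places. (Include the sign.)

Colonization term: c·p·(1−p) = 0.446×0.080×0.9200 = 0.03283.
Extinction term: e·p = 0.02752.
dp/dt = 0.03283 − 0.02752 = 0.00531.

0.005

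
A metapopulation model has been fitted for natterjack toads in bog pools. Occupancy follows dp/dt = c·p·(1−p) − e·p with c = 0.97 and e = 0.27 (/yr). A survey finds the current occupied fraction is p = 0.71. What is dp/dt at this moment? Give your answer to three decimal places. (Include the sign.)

0.008

Colonization term: c·p·(1−p) = 0.97×0.71×0.2900 = 0.19972.
Extinction term: e·p = 0.19170.
dp/dt = 0.19972 − 0.19170 = 0.00802.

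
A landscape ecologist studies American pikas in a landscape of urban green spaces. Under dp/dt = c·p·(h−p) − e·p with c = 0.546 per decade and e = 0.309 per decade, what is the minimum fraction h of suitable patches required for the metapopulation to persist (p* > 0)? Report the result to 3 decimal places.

p* = h − e/c is positive only when h > e/c.
h_min = e/c = 0.309/0.546 = 0.5659.

0.566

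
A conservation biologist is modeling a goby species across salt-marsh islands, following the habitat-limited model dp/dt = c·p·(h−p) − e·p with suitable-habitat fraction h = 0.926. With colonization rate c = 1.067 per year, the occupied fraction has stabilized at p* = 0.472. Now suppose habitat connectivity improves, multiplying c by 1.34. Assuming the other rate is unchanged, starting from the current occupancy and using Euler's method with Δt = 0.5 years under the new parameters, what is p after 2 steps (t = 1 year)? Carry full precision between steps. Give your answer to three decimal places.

Balance c(h−p*) = e gives e = 1.067×(0.926 − 0.47200) = 0.48442.
Starting from p₀ = 0.47200; update p ← p + (dp/dt)·Δt with the new parameters.
t = 0.5: p = 0.47200 + (+0.03887) = 0.51087
t = 1: p = 0.51087 + (+0.02787) = 0.53874

0.539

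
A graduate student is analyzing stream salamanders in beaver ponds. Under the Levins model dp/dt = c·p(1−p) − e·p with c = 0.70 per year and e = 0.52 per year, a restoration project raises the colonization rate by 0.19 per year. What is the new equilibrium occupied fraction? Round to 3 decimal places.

Before: p* = 1 − 0.52/0.70 = 0.2571.
After the change, c = 0.89, e = 0.52, so p* = 1 − 0.52/0.89 = 0.4157.

0.416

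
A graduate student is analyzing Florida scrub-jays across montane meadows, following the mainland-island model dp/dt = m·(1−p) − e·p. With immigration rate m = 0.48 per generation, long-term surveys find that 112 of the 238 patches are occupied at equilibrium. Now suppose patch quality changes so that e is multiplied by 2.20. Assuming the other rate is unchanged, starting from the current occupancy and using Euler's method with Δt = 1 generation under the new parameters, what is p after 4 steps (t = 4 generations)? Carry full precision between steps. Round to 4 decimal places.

0.3242

Observed p* = 112/238 = 0.47059.
Balance m(1−p*) = e·p* gives e = m(1−p*)/p* = 0.48×0.52941/0.47059 = 0.54000.
Starting from p₀ = 0.47059; update p ← p + (dp/dt)·Δt with the new parameters.
p: 0.47059 → 0.16565  (Δp = -0.30494)
p: 0.16565 → 0.36935  (Δp = +0.20370)
p: 0.36935 → 0.23328  (Δp = -0.13607)
p: 0.23328 → 0.32417  (Δp = +0.09090)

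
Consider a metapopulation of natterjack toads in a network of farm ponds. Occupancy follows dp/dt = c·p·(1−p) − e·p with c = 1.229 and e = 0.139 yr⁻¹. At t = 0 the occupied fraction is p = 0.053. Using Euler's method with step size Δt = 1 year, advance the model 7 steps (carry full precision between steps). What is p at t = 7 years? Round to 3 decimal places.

Update rule: p ← p + [c·p·(1−p) − e·p]·Δt with Δt = 1.
p: 0.05300 → 0.10732  (Δp = +0.05432)
p: 0.10732 → 0.21014  (Δp = +0.10282)
p: 0.21014 → 0.38492  (Δp = +0.17478)
p: 0.38492 → 0.62239  (Δp = +0.23747)
p: 0.62239 → 0.82472  (Δp = +0.20233)
p: 0.82472 → 0.88774  (Δp = +0.06303)
p: 0.88774 → 0.88682  (Δp = -0.00092)

0.887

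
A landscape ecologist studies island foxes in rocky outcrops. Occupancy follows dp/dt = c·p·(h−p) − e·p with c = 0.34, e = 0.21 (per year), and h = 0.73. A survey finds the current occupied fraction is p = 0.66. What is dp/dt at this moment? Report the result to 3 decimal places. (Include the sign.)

Colonization term: c·p·(h−p) = 0.34×0.66×0.0700 = 0.01571.
Extinction term: e·p = 0.13860.
dp/dt = 0.01571 − 0.13860 = -0.12289.

-0.123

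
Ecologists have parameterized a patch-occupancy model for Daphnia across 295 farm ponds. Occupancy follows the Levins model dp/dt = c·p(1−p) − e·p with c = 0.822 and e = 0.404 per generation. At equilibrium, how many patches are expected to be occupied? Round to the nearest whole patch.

p* = 1 − e/c = 1 − 0.404/0.822 = 0.5085.
Expected occupied patches = N × p* = 295 × 0.5085 = 150.01 ≈ 150.

150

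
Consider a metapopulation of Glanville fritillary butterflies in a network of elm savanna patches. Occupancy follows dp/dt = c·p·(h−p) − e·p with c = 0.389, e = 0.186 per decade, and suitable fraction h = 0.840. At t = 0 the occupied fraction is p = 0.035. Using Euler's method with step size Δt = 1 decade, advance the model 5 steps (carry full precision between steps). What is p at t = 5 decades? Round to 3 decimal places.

Update rule: p ← p + [c·p·(h−p) − e·p]·Δt with Δt = 1.
step 1: Δp = +0.00445, p = 0.03945
step 2: Δp = +0.00495, p = 0.04440
step 3: Δp = +0.00548, p = 0.04988
step 4: Δp = +0.00605, p = 0.05593
step 5: Δp = +0.00666, p = 0.06259

0.063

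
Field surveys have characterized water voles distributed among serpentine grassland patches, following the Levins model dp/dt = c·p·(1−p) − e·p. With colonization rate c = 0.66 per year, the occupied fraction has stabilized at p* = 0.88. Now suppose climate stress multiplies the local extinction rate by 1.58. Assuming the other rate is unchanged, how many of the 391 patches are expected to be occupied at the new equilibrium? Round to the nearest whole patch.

317

Balance c(1−p*) = e gives e = 0.66×(1 − 0.88000) = 0.07920.
New p* = 1 − e/c = 1 − 0.12514/0.66000 = 0.81039.
Expected occupied = 391 × 0.81039 = 316.86 ≈ 317.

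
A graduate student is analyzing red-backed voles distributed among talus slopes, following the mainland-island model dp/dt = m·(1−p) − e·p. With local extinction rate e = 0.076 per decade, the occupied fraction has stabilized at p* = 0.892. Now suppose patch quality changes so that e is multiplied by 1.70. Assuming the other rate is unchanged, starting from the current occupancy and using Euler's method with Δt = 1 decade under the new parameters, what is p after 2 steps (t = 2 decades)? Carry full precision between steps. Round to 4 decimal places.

Balance m(1−p*) = e·p* gives m = e·p*/(1−p*) = 0.076×0.89200/0.10800 = 0.62770.
Starting from p₀ = 0.89200; update p ← p + (dp/dt)·Δt with the new parameters.
t = 1: p = 0.89200 + (-0.04745) = 0.84455
t = 2: p = 0.84455 + (-0.01154) = 0.83301

0.8330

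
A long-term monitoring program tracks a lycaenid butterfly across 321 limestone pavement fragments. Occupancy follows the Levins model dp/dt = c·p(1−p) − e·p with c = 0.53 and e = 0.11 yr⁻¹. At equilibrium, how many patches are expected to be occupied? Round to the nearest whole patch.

p* = 1 − e/c = 1 − 0.11/0.53 = 0.7925.
Expected occupied patches = N × p* = 321 × 0.7925 = 254.38 ≈ 254.

254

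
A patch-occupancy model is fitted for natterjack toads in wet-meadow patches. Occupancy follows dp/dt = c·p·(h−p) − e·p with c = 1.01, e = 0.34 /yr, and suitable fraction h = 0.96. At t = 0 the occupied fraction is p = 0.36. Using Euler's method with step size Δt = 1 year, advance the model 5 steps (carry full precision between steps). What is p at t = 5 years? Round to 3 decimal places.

0.617

Update rule: p ← p + [c·p·(h−p) − e·p]·Δt with Δt = 1.
  1  |  dp/dt·Δt = +0.095760  |  p_1 = 0.455760
  2  |  dp/dt·Δt = +0.077152  |  p_2 = 0.532912
  3  |  dp/dt·Δt = +0.048686  |  p_3 = 0.581598
  4  |  dp/dt·Δt = +0.024535  |  p_4 = 0.606133
  5  |  dp/dt·Δt = +0.010550  |  p_5 = 0.616683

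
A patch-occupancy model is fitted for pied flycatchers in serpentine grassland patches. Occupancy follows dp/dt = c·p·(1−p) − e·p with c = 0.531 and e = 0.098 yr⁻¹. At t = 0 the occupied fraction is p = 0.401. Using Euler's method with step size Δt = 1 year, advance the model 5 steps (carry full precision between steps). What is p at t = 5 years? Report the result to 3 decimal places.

0.747

Update rule: p ← p + [c·p·(1−p) − e·p]·Δt with Δt = 1.
t = 1: p = 0.40100 + (+0.08825) = 0.48925
t = 2: p = 0.48925 + (+0.08474) = 0.57399
t = 3: p = 0.57399 + (+0.07359) = 0.64758
t = 4: p = 0.64758 + (+0.05772) = 0.70530
t = 5: p = 0.70530 + (+0.04125) = 0.74655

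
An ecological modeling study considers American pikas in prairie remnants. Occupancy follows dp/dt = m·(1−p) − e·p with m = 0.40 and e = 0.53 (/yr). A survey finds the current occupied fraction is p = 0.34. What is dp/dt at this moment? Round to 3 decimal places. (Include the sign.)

0.084

Colonization term: m·(1−p) = 0.40×0.6600 = 0.26400.
Extinction term: e·p = 0.18020.
dp/dt = 0.26400 − 0.18020 = 0.08380.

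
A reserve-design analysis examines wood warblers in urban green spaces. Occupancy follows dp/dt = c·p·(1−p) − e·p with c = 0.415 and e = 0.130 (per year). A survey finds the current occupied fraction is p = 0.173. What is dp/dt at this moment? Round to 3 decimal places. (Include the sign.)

0.037

Colonization term: c·p·(1−p) = 0.415×0.173×0.8270 = 0.05937.
Extinction term: e·p = 0.02249.
dp/dt = 0.05937 − 0.02249 = 0.03688.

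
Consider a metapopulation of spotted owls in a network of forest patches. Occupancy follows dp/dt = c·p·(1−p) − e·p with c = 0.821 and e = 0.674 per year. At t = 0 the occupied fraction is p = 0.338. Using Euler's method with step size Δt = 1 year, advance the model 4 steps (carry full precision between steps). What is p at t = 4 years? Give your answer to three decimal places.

0.233

Update rule: p ← p + [c·p·(1−p) − e·p]·Δt with Δt = 1.
p: 0.33800 → 0.29389  (Δp = -0.04411)
p: 0.29389 → 0.26618  (Δp = -0.02771)
p: 0.26618 → 0.24714  (Δp = -0.01904)
p: 0.24714 → 0.23332  (Δp = -0.01382)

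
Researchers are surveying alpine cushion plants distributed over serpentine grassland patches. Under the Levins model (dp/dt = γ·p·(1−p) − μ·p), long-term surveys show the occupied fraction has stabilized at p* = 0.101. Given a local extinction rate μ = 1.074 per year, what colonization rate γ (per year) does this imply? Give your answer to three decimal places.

At equilibrium γ(1−p*) = μ, so γ = μ/(1−p*).
γ = 1.074/(1 − 0.101) = 1.074/0.8990 = 1.1947.

1.195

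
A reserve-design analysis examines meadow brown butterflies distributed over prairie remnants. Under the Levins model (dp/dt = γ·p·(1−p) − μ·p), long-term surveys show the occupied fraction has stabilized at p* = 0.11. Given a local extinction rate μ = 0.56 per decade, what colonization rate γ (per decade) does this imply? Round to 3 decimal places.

At equilibrium γ(1−p*) = μ, so γ = μ/(1−p*).
γ = 0.56/(1 − 0.11) = 0.56/0.8900 = 0.6292.

0.629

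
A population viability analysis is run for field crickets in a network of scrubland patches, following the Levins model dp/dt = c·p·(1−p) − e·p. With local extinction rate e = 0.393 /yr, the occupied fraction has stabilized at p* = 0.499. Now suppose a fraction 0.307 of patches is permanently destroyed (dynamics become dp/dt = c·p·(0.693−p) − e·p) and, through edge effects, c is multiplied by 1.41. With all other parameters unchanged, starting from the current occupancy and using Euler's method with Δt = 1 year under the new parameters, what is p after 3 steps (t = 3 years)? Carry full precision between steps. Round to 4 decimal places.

0.3607

Balance c(1−p*) = e gives c = e/(1 − 0.49900) = 0.393/0.50100 = 0.78443.
Starting from p₀ = 0.49900; update p ← p + (dp/dt)·Δt with the new parameters.
step 1: Δp = -0.08903, p = 0.40997
step 2: Δp = -0.03278, p = 0.37719
step 3: Δp = -0.01648, p = 0.36071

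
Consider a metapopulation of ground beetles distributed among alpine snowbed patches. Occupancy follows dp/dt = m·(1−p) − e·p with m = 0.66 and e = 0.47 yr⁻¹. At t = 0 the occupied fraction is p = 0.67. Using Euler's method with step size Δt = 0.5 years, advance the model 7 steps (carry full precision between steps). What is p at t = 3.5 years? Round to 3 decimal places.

Update rule: p ← p + [m·(1−p) − e·p]·Δt with Δt = 0.5.
p: 0.67000 → 0.62145  (Δp = -0.04855)
p: 0.62145 → 0.60033  (Δp = -0.02112)
p: 0.60033 → 0.59114  (Δp = -0.00919)
p: 0.59114 → 0.58715  (Δp = -0.00400)
p: 0.58715 → 0.58541  (Δp = -0.00174)
p: 0.58541 → 0.58465  (Δp = -0.00076)
p: 0.58465 → 0.58432  (Δp = -0.00033)

0.584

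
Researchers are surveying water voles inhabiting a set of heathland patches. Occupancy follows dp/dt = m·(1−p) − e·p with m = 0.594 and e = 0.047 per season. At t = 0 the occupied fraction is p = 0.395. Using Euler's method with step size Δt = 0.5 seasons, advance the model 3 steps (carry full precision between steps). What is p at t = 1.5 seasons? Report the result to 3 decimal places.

0.760

Update rule: p ← p + [m·(1−p) − e·p]·Δt with Δt = 0.5.
t = 0.5: p = 0.39500 + (+0.17040) = 0.56540
t = 1: p = 0.56540 + (+0.11579) = 0.68119
t = 1.5: p = 0.68119 + (+0.07868) = 0.75987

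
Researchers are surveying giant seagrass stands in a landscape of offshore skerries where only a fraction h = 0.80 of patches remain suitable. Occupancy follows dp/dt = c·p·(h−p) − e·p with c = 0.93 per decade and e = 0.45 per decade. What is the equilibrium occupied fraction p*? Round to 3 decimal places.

0.316

Setting dp/dt = 0 and dividing by p* gives c·(h−p*) = e.
So p* = h − e/c = 0.80 − 0.45/0.93 = 0.80 − 0.4839 = 0.3161.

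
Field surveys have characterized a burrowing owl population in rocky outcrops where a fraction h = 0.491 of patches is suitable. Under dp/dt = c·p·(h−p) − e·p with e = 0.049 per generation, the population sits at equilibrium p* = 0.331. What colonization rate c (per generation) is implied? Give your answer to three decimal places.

0.306

At equilibrium c(h−p*) = e, so c = e/(h−p*).
c = 0.049/(0.491 − 0.331) = 0.049/0.1600 = 0.3063.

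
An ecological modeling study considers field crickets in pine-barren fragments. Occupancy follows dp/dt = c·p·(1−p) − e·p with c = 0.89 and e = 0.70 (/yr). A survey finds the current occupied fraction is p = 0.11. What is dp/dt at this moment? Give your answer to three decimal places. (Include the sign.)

0.010

Colonization term: c·p·(1−p) = 0.89×0.11×0.8900 = 0.08713.
Extinction term: e·p = 0.07700.
dp/dt = 0.08713 − 0.07700 = 0.01013.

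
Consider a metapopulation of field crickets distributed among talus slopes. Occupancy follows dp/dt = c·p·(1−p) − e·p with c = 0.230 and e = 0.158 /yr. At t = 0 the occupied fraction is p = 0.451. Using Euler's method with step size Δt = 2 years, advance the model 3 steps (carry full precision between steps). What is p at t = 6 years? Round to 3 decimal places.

Update rule: p ← p + [c·p·(1−p) − e·p]·Δt with Δt = 2.
step 1: Δp = -0.02862, p = 0.42238
step 2: Δp = -0.02124, p = 0.40114
step 3: Δp = -0.01626, p = 0.38488

0.385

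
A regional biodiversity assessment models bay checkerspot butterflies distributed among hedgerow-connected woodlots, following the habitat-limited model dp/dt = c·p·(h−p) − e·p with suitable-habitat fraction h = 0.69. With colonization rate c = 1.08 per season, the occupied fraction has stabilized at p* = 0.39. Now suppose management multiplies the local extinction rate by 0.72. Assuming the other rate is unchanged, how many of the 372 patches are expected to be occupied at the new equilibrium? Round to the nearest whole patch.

176

Balance c(h−p*) = e gives e = 1.08×(0.69 − 0.39000) = 0.32400.
New p* = 0.69 − e/c = 0.69 − 0.23328/1.08000 = 0.47400.
Expected occupied = 372 × 0.47400 = 176.33 ≈ 176.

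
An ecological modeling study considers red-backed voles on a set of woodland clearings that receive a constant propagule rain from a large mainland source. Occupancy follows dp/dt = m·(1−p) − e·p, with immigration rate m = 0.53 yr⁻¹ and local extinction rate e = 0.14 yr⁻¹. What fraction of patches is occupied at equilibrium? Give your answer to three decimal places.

Setting dp/dt = 0: m − m·p* = e·p*, so m = (m+e)·p*.
p* = m/(m+e) = 0.53/(0.53+0.14) = 0.53/0.6700 = 0.7910.

0.791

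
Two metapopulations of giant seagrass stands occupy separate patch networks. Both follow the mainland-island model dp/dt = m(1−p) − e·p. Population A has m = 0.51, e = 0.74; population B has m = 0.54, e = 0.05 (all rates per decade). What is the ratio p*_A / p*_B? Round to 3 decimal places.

A: p*_A = m/(m+e) = 0.51/1.2500 = 0.4080.
B: p*_B = 0.54/0.5900 = 0.9153.
p*_A / p*_B = 0.4080/0.9153 = 0.4458.

0.446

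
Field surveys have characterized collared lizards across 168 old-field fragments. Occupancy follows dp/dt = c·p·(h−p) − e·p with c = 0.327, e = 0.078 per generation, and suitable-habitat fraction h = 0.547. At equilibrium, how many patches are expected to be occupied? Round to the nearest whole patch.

p* = h − e/c = 0.547 − 0.2385 = 0.3085.
Expected occupied patches = N × p* = 168 × 0.3085 = 51.82 ≈ 52.

52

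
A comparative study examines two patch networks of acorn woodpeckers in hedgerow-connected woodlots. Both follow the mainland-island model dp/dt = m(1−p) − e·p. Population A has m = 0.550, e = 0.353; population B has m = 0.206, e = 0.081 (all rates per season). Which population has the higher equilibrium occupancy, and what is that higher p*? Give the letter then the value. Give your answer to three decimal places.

A: p*_A = m/(m+e) = 0.550/0.9030 = 0.6091.
B: p*_B = 0.206/0.2870 = 0.7178.
B is higher at 0.7178.

B, 0.718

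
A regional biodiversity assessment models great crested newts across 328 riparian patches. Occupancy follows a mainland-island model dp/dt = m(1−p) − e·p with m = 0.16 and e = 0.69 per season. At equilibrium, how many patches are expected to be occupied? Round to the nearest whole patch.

62

p* = m/(m+e) = 0.16/0.8500 = 0.1882.
Expected occupied patches = N × p* = 328 × 0.1882 = 61.74 ≈ 62.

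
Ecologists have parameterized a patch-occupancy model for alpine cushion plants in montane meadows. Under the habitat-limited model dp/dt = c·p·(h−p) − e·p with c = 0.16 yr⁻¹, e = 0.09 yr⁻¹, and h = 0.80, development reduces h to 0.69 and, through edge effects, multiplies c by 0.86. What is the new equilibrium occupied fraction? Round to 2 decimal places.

0.04

Before: p* = h − e/c = 0.80 − 0.09/0.16 = 0.80 − 0.5625 = 0.2375.
After: c = 0.1376, e = 0.09, h = 0.69; p* = 0.69 − 0.09/0.1376 = 0.0359.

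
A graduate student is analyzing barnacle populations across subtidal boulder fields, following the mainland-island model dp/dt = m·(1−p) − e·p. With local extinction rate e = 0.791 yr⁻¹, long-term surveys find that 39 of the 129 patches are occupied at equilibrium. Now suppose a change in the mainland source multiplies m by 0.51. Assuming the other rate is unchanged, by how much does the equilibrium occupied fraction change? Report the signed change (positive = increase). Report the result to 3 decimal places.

Observed p* = 39/129 = 0.30233.
Balance m(1−p*) = e·p* gives m = e·p*/(1−p*) = 0.791×0.30233/0.69767 = 0.34277.
New p* = m/(m+e) = 0.17481/(0.17481+0.79100) = 0.18100.
Δp* = 0.18100 − 0.30233 = -0.12133.

-0.121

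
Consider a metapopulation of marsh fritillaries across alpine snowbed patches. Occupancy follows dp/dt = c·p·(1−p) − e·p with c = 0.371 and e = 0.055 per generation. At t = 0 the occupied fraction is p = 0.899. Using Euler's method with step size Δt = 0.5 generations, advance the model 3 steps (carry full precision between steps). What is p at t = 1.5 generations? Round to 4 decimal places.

Update rule: p ← p + [c·p·(1−p) − e·p]·Δt with Δt = 0.5.
t = 0.5: p = 0.89900 + (-0.00788) = 0.89112
t = 1: p = 0.89112 + (-0.00651) = 0.88461
t = 1.5: p = 0.88461 + (-0.00539) = 0.87922

0.8792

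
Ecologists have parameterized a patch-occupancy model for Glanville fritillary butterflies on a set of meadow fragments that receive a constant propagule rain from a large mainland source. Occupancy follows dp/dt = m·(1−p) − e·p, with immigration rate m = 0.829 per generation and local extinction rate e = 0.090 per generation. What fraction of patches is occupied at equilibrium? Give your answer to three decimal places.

At equilibrium the propagule rain into empty patches balances local extinction: m(1−p*) = e·p*.
p* = m/(m+e) = 0.829/(0.829+0.090) = 0.829/0.9190 = 0.9021.

0.902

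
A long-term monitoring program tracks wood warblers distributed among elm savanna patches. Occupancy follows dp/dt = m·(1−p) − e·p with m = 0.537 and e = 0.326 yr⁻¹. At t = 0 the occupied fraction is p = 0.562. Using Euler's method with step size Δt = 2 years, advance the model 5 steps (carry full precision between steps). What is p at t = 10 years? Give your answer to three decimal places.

0.634

Update rule: p ← p + [m·(1−p) − e·p]·Δt with Δt = 2.
step 1: Δp = +0.10399, p = 0.66599
step 2: Δp = -0.07550, p = 0.59049
step 3: Δp = +0.05481, p = 0.64530
step 4: Δp = -0.03979, p = 0.60551
step 5: Δp = +0.02889, p = 0.63440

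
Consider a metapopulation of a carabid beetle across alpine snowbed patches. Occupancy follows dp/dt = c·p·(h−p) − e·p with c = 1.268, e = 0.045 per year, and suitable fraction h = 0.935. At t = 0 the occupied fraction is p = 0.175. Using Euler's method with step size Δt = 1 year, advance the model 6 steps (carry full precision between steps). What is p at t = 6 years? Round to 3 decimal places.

Update rule: p ← p + [c·p·(h−p) − e·p]·Δt with Δt = 1.
step 1: Δp = +0.16077, p = 0.33577
step 2: Δp = +0.24002, p = 0.57579
step 3: Δp = +0.23635, p = 0.81214
step 4: Δp = +0.08998, p = 0.90211
step 5: Δp = -0.00298, p = 0.89914
step 6: Δp = +0.00043, p = 0.89956

0.900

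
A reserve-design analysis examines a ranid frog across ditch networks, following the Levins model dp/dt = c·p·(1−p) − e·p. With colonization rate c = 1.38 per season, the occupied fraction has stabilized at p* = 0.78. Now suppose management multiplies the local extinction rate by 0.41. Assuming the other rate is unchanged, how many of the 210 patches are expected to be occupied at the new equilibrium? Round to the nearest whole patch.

191

Balance c(1−p*) = e gives e = 1.38×(1 − 0.78000) = 0.30360.
New p* = 1 − e/c = 1 − 0.12448/1.38000 = 0.90980.
Expected occupied = 210 × 0.90980 = 191.06 ≈ 191.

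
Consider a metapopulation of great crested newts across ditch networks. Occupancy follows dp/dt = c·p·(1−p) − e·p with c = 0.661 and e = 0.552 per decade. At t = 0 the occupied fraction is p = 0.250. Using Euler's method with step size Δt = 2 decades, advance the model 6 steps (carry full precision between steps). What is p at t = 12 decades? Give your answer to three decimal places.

Update rule: p ← p + [c·p·(1−p) − e·p]·Δt with Δt = 2.
  1  |  dp/dt·Δt = -0.028125  |  p_1 = 0.221875
  2  |  dp/dt·Δt = -0.016711  |  p_2 = 0.205164
  3  |  dp/dt·Δt = -0.010920  |  p_3 = 0.194244
  4  |  dp/dt·Δt = -0.007535  |  p_4 = 0.186709
  5  |  dp/dt·Δt = -0.005383  |  p_5 = 0.181326
  6  |  dp/dt·Δt = -0.003937  |  p_6 = 0.177389

0.177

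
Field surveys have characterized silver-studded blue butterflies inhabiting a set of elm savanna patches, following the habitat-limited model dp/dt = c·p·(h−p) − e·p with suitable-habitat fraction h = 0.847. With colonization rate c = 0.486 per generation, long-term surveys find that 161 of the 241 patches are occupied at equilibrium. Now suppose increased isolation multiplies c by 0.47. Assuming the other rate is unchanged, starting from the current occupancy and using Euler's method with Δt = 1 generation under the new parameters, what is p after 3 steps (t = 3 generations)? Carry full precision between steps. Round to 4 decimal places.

Observed p* = 161/241 = 0.66805.
Balance c(h−p*) = e gives e = 0.486×(0.847 − 0.66805) = 0.08697.
Starting from p₀ = 0.66805; update p ← p + (dp/dt)·Δt with the new parameters.
p: 0.66805 → 0.63726  (Δp = -0.03079)
p: 0.63726 → 0.61237  (Δp = -0.02489)
p: 0.61237 → 0.59193  (Δp = -0.02044)

0.5919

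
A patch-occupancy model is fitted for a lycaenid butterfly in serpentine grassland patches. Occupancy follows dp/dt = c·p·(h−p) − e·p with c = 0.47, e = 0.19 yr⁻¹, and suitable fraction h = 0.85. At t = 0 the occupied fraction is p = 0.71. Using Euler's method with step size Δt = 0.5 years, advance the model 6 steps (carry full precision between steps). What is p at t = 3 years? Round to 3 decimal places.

Update rule: p ← p + [c·p·(h−p) − e·p]·Δt with Δt = 0.5.
  1  |  dp/dt·Δt = -0.044091  |  p_1 = 0.665909
  2  |  dp/dt·Δt = -0.034453  |  p_2 = 0.631456
  3  |  dp/dt·Δt = -0.027558  |  p_3 = 0.603898
  4  |  dp/dt·Δt = -0.022444  |  p_4 = 0.581453
  5  |  dp/dt·Δt = -0.018543  |  p_5 = 0.562910
  6  |  dp/dt·Δt = -0.015499  |  p_6 = 0.547411

0.547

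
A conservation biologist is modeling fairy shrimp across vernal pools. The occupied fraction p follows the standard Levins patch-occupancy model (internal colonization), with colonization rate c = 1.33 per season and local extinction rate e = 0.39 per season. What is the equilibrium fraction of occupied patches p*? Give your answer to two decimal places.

Setting dp/dt = 0 and dividing through by p* gives c·(1−p*) = e.
So p* = 1 − e/c = 1 − 0.39/1.33 = 1 − 0.2932 = 0.7068.

0.71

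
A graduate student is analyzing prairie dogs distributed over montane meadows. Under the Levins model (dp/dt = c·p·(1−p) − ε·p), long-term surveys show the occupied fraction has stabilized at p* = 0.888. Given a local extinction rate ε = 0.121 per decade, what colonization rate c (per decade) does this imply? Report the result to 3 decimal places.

1.080

At equilibrium c(1−p*) = ε, so c = ε/(1−p*).
c = 0.121/(1 − 0.888) = 0.121/0.1120 = 1.0804.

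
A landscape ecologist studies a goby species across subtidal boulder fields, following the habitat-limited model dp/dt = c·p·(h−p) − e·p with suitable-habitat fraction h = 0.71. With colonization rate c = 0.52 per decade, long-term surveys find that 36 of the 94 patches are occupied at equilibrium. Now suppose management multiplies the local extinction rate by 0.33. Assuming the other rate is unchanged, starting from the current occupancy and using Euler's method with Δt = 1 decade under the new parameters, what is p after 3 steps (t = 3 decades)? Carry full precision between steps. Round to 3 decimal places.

Observed p* = 36/94 = 0.38298.
Balance c(h−p*) = e gives e = 0.52×(0.71 − 0.38298) = 0.17005.
Starting from p₀ = 0.38298; update p ← p + (dp/dt)·Δt with the new parameters.
t = 1: p = 0.38298 + (+0.04363) = 0.42661
t = 2: p = 0.42661 + (+0.03893) = 0.46554
t = 3: p = 0.46554 + (+0.03305) = 0.49859

0.499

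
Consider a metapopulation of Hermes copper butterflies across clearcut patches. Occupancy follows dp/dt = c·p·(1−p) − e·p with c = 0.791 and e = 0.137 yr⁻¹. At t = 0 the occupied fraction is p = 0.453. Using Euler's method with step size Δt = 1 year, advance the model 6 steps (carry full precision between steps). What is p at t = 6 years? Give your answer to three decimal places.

Update rule: p ← p + [c·p·(1−p) − e·p]·Δt with Δt = 1.
step 1: Δp = +0.13394, p = 0.58694
step 2: Δp = +0.11136, p = 0.69830
step 3: Δp = +0.07098, p = 0.76928
step 4: Δp = +0.03500, p = 0.80428
step 5: Δp = +0.01433, p = 0.81861
step 6: Δp = +0.00531, p = 0.82391

0.824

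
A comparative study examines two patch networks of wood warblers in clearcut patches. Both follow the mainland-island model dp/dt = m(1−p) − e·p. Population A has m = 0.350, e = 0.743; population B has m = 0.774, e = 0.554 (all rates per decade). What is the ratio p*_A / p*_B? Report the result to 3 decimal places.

0.549

A: p*_A = m/(m+e) = 0.350/1.0930 = 0.3202.
B: p*_B = 0.774/1.3280 = 0.5828.
p*_A / p*_B = 0.3202/0.5828 = 0.5494.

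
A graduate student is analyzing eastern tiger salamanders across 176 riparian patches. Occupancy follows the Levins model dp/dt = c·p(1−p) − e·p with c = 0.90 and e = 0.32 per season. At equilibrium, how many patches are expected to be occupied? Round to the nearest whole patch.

p* = 1 − e/c = 1 − 0.32/0.90 = 0.6444.
Expected occupied patches = N × p* = 176 × 0.6444 = 113.42 ≈ 113.

113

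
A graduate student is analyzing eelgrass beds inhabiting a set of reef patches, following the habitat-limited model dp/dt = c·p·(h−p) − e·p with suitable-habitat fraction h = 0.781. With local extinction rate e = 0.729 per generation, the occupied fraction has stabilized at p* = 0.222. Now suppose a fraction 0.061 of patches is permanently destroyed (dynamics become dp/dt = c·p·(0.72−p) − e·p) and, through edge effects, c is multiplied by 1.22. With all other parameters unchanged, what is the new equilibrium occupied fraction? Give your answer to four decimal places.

0.2618

Balance c(h−p*) = e gives c = e/(0.781 − 0.22200) = 0.729/0.55900 = 1.30411.
New p* = 0.72 − e/c = 0.72 − 0.72900/1.59101 = 0.26180.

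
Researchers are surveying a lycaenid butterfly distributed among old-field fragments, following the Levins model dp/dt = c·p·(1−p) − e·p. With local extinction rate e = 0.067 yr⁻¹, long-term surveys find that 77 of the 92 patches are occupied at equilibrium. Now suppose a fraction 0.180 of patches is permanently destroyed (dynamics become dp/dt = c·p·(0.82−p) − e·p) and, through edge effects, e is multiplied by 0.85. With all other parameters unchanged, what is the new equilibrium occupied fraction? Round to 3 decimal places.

Observed p* = 77/92 = 0.83696.
Balance c(1−p*) = e gives c = e/(1 − 0.83696) = 0.067/0.16304 = 0.41094.
New p* = 0.82 − e/c = 0.82 − 0.05695/0.41094 = 0.68142.

0.681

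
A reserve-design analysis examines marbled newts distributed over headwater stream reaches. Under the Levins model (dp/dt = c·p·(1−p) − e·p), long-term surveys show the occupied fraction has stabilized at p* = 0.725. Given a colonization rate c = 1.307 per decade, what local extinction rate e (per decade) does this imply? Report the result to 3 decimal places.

At equilibrium c(1−p*) = e.
e = 1.307 × (1 − 0.725) = 1.307 × 0.2750 = 0.3594.

0.359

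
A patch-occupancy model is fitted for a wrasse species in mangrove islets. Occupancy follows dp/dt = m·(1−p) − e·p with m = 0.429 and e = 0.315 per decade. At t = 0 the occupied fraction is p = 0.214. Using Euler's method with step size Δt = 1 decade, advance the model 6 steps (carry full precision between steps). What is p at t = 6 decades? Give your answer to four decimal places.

Update rule: p ← p + [m·(1−p) − e·p]·Δt with Δt = 1.
p: 0.21400 → 0.48378  (Δp = +0.26978)
p: 0.48378 → 0.55285  (Δp = +0.06906)
p: 0.55285 → 0.57053  (Δp = +0.01768)
p: 0.57053 → 0.57506  (Δp = +0.00453)
p: 0.57506 → 0.57621  (Δp = +0.00116)
p: 0.57621 → 0.57651  (Δp = +0.00030)

0.5765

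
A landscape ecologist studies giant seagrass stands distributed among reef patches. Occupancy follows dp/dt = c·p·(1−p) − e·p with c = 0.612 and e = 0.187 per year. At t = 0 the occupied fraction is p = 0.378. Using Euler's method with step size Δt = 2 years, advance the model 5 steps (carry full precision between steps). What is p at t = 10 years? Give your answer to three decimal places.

0.694

Update rule: p ← p + [c·p·(1−p) − e·p]·Δt with Δt = 2.
  1  |  dp/dt·Δt = +0.146410  |  p_1 = 0.524410
  2  |  dp/dt·Δt = +0.109141  |  p_2 = 0.633551
  3  |  dp/dt·Δt = +0.047221  |  p_3 = 0.680772
  4  |  dp/dt·Δt = +0.011393  |  p_4 = 0.692165
  5  |  dp/dt·Δt = +0.001931  |  p_5 = 0.694096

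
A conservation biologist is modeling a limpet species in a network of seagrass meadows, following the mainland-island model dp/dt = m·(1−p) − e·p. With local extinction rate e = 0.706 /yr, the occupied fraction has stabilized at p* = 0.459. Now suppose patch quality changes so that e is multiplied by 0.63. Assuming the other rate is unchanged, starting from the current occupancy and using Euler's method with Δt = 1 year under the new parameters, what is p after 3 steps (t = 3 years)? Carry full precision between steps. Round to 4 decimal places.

0.5739

Balance m(1−p*) = e·p* gives m = e·p*/(1−p*) = 0.706×0.45900/0.54100 = 0.59899.
Starting from p₀ = 0.45900; update p ← p + (dp/dt)·Δt with the new parameters.
step 1: Δp = +0.11990, p = 0.57890
step 2: Δp = -0.00525, p = 0.57365
step 3: Δp = +0.00023, p = 0.57388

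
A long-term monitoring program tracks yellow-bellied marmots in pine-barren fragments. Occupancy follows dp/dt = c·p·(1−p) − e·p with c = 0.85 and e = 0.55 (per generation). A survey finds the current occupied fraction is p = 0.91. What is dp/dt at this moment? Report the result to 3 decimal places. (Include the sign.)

Colonization term: c·p·(1−p) = 0.85×0.91×0.0900 = 0.06961.
Extinction term: e·p = 0.50050.
dp/dt = 0.06961 − 0.50050 = -0.43089.

-0.431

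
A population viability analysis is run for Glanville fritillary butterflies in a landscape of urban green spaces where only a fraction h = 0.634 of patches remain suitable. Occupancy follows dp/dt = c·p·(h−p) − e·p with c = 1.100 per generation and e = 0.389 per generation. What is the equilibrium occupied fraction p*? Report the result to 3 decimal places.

0.280

Setting dp/dt = 0 and dividing by p* gives c·(h−p*) = e.
So p* = h − e/c = 0.634 − 0.389/1.100 = 0.634 − 0.3536 = 0.2804.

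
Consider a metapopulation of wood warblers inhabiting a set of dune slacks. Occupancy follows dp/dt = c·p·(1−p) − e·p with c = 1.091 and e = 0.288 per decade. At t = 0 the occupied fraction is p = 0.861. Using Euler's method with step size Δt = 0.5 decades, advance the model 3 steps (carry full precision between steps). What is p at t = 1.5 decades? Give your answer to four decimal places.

0.7576

Update rule: p ← p + [c·p·(1−p) − e·p]·Δt with Δt = 0.5.
t = 0.5: p = 0.86100 + (-0.05870) = 0.80230
t = 1: p = 0.80230 + (-0.02901) = 0.77329
t = 1.5: p = 0.77329 + (-0.01572) = 0.75757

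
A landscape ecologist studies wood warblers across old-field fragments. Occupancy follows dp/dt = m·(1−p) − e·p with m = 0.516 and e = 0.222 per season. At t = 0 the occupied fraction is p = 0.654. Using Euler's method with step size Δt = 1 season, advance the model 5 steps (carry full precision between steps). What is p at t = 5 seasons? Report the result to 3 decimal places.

Update rule: p ← p + [m·(1−p) − e·p]·Δt with Δt = 1.
t = 1: p = 0.65400 + (+0.03335) = 0.68735
t = 2: p = 0.68735 + (+0.00874) = 0.69609
t = 3: p = 0.69609 + (+0.00229) = 0.69837
t = 4: p = 0.69837 + (+0.00060) = 0.69897
t = 5: p = 0.69897 + (+0.00016) = 0.69913

0.699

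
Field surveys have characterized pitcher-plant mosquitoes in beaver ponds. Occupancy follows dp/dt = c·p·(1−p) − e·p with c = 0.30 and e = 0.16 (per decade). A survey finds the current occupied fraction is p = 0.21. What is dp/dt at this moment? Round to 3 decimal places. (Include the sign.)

Colonization term: c·p·(1−p) = 0.30×0.21×0.7900 = 0.04977.
Extinction term: e·p = 0.03360.
dp/dt = 0.04977 − 0.03360 = 0.01617.

0.016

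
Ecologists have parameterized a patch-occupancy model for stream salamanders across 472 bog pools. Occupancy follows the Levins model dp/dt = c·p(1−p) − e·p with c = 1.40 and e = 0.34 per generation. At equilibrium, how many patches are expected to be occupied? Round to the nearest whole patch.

p* = 1 − e/c = 1 − 0.34/1.40 = 0.7571.
Expected occupied patches = N × p* = 472 × 0.7571 = 357.37 ≈ 357.

357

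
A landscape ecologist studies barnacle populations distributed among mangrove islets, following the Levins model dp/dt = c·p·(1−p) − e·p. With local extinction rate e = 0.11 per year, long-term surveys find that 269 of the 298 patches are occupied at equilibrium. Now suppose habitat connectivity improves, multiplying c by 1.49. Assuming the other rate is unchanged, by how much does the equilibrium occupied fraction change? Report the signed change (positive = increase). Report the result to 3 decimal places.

Observed p* = 269/298 = 0.90268.
Balance c(1−p*) = e gives c = e/(1 − 0.90268) = 0.11/0.09732 = 1.13029.
New p* = 1 − e/c = 1 − 0.11000/1.68413 = 0.93468.
Δp* = 0.93468 − 0.90268 = +0.03200.

0.032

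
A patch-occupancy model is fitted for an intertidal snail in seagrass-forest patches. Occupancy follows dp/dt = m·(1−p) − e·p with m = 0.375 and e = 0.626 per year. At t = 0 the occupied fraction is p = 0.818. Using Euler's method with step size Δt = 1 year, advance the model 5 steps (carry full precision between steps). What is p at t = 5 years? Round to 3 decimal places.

0.375

Update rule: p ← p + [m·(1−p) − e·p]·Δt with Δt = 1.
  1  |  dp/dt·Δt = -0.443818  |  p_1 = 0.374182
  2  |  dp/dt·Δt = +0.000444  |  p_2 = 0.374626
  3  |  dp/dt·Δt = -0.000000  |  p_3 = 0.374625
  4  |  dp/dt·Δt = +0.000000  |  p_4 = 0.374625
  5  |  dp/dt·Δt = -0.000000  |  p_5 = 0.374625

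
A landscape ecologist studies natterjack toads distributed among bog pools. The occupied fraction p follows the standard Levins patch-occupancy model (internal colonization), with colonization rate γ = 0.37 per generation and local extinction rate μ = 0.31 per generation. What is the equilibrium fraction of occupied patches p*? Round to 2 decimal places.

0.16

At equilibrium, colonization balances extinction: γ·p*·(1−p*) = μ·p*.
So p* = 1 − μ/γ = 1 − 0.31/0.37 = 1 − 0.8378 = 0.1622.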